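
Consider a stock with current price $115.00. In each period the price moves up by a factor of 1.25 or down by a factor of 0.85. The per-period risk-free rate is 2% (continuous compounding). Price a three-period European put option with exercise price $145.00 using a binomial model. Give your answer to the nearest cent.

Risk-neutral probability p = (e^0.02 − 0.85)/(1.25 − 0.85) = 0.1702/0.4000 = 0.4255
Terminal stock prices: S_uuu = 224.6, S_uud = 152.7, S_udd = 103.9, S_ddd = 70.62
Terminal payoffs (K − S): max(-79.61, 0) = 0, max(-7.734, 0) = 0, max(41.14, 0) = 41.14, max(74.38, 0) = 74.38
Node uu (S = 179.7): V_uu = e^(−0.02)·[0.4255·0.0000 + 0.5745·0.0000] = 0.0000
Node ud (S = 122.2): V_ud = e^(−0.02)·[0.4255·0.0000 + 0.5745·41.1406] = 23.1671
Node dd (S = 83.09): V_dd = e^(−0.02)·[0.4255·41.1406 + 0.5745·74.3756] = 59.0413
Node u (S = 143.8): V_u = e^(−0.02)·[0.4255·0.0000 + 0.5745·23.1671] = 13.0459
Node d (S = 97.75): V_d = e^(−0.02)·[0.4255·23.1671 + 0.5745·59.0413] = 42.9099
Node 0 (S = 115): V_0 = e^(−0.02)·[0.4255·13.0459 + 0.5745·42.9099] = 29.6046

$29.60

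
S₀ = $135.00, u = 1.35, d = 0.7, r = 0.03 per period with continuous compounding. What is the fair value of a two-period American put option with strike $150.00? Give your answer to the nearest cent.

$31.76

Risk-neutral probability p = (e^0.03 − 0.7)/(1.35 − 0.7) = 0.3305/0.6500 = 0.5084
Terminal stock prices: S_uu = 246, S_ud = 127.6, S_dd = 66.15
Terminal payoffs (K − S): max(-96.04, 0) = 0, max(22.43, 0) = 22.43, max(83.85, 0) = 83.85
Node u (S = 182.2): continuation = e^(−0.03)·[0.5084·0.0000 + 0.4916·22.4250] = 10.6985; exercise value = 0.0000 ≤ continuation, so V_u = 10.6985
Node d (S = 94.5): continuation = e^(−0.03)·[0.5084·22.4250 + 0.4916·83.8500] = 51.0668; exercise value = 55.5000 > continuation, so V_d = 55.5000 (exercise)
Node 0 (S = 135): continuation = e^(−0.03)·[0.5084·10.6985 + 0.4916·55.5000] = 31.7562; exercise value = 15.0000 ≤ continuation, so V_0 = 31.7562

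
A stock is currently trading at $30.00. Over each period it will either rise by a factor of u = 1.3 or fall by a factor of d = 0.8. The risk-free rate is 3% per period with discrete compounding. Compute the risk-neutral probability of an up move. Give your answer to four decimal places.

Risk-neutral probability p = (1 + 0.03 − 0.8)/(1.3 − 0.8) = 0.2300/0.5000 = 0.4600

p = 0.4600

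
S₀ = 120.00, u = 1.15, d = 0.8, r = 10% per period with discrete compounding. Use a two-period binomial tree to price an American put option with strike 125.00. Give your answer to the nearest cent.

5.24

Risk-neutral probability p = (1 + 0.1 − 0.8)/(1.15 − 0.8) = 0.3000/0.3500 = 0.8571
Terminal stock prices: S_uu = 158.7, S_ud = 110.4, S_dd = 76.8
Terminal payoffs (K − S): max(-33.7, 0) = 0, max(14.6, 0) = 14.6, max(48.2, 0) = 48.2
Node u (S = 138): continuation = 1/1.1·[0.8571·0.0000 + 0.1429·14.6000] = 1.8961; exercise value = 0.0000 ≤ continuation, so V_u = 1.8961
Node d (S = 96): continuation = 1/1.1·[0.8571·14.6000 + 0.1429·48.2000] = 17.6364; exercise value = 29.0000 > continuation, so V_d = 29.0000 (exercise)
Node 0 (S = 120): continuation = 1/1.1·[0.8571·1.8961 + 0.1429·29.0000] = 5.2437; exercise value = 5.0000 ≤ continuation, so V_0 = 5.2437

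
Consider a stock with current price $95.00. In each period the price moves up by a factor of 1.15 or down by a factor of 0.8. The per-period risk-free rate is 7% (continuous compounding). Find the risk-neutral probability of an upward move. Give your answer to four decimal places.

Risk-neutral probability p = (e^0.07 − 0.8)/(1.15 − 0.8) = 0.2725/0.3500 = 0.7786

p = 0.7786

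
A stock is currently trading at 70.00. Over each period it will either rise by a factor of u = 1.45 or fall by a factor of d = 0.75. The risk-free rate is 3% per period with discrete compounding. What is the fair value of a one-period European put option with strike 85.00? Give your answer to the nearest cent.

Risk-neutral probability p = (1 + 0.03 − 0.75)/(1.45 − 0.75) = 0.2800/0.7000 = 0.4000
Terminal stock prices: S_u = 101.5, S_d = 52.5
Terminal payoffs (K − S): max(-16.5, 0) = 0, max(32.5, 0) = 32.5
Node 0 (S = 70): V_0 = 1/1.03·[0.4000·0.0000 + 0.6000·32.5000] = 18.9320

18.93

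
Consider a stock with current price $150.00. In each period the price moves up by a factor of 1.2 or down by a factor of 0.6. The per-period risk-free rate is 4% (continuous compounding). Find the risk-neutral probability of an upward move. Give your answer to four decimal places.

Risk-neutral probability p = (e^0.04 − 0.6)/(1.2 − 0.6) = 0.4408/0.6000 = 0.7347

p = 0.7347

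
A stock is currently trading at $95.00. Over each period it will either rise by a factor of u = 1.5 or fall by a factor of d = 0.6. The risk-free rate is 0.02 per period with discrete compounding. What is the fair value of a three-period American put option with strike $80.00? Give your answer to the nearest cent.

$19.70

Risk-neutral probability p = (1 + 0.02 − 0.6)/(1.5 − 0.6) = 0.4200/0.9000 = 0.4667
Terminal stock prices: S_uuu = 320.6, S_uud = 128.2, S_udd = 51.3, S_ddd = 20.52
Terminal payoffs (K − S): max(-240.6, 0) = 0, max(-48.25, 0) = 0, max(28.7, 0) = 28.7, max(59.48, 0) = 59.48
Node uu (S = 213.8): continuation = 1/1.02·[0.4667·0.0000 + 0.5333·0.0000] = 0.0000; exercise value = 0.0000 ≤ continuation, so V_uu = 0.0000
Node ud (S = 85.5): continuation = 1/1.02·[0.4667·0.0000 + 0.5333·28.7000] = 15.0065; exercise value = 0.0000 ≤ continuation, so V_ud = 15.0065
Node dd (S = 34.2): continuation = 1/1.02·[0.4667·28.7000 + 0.5333·59.4800] = 44.2314; exercise value = 45.8000 > continuation, so V_dd = 45.8000 (exercise)
Node u (S = 142.5): continuation = 1/1.02·[0.4667·0.0000 + 0.5333·15.0065] = 7.8466; exercise value = 0.0000 ≤ continuation, so V_u = 7.8466
Node d (S = 57): continuation = 1/1.02·[0.4667·15.0065 + 0.5333·45.8000] = 30.8134; exercise value = 23.0000 ≤ continuation, so V_d = 30.8134
Node 0 (S = 95): continuation = 1/1.02·[0.4667·7.8466 + 0.5333·30.8134] = 19.7015; exercise value = 0.0000 ≤ continuation, so V_0 = 19.7015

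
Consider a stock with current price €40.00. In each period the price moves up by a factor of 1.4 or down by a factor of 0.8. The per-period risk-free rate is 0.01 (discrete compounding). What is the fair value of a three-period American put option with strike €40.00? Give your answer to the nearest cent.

Risk-neutral probability p = (1 + 0.01 − 0.8)/(1.4 − 0.8) = 0.2100/0.6000 = 0.3500
Terminal stock prices: S_uuu = 109.8, S_uud = 62.72, S_udd = 35.84, S_ddd = 20.48
Terminal payoffs (K − S): max(-69.76, 0) = 0, max(-22.72, 0) = 0, max(4.16, 0) = 4.16, max(19.52, 0) = 19.52
Node uu (S = 78.4): continuation = 1/1.01·[0.3500·0.0000 + 0.6500·0.0000] = 0.0000; exercise value = 0.0000 ≤ continuation, so V_uu = 0.0000
Node ud (S = 44.8): continuation = 1/1.01·[0.3500·0.0000 + 0.6500·4.1600] = 2.6772; exercise value = 0.0000 ≤ continuation, so V_ud = 2.6772
Node dd (S = 25.6): continuation = 1/1.01·[0.3500·4.1600 + 0.6500·19.5200] = 14.0040; exercise value = 14.4000 > continuation, so V_dd = 14.4000 (exercise)
Node u (S = 56): continuation = 1/1.01·[0.3500·0.0000 + 0.6500·2.6772] = 1.7230; exercise value = 0.0000 ≤ continuation, so V_u = 1.7230
Node d (S = 32): continuation = 1/1.01·[0.3500·2.6772 + 0.6500·14.4000] = 10.1951; exercise value = 8.0000 ≤ continuation, so V_d = 10.1951
Node 0 (S = 40): continuation = 1/1.01·[0.3500·1.7230 + 0.6500·10.1951] = 7.1583; exercise value = 0.0000 ≤ continuation, so V_0 = 7.1583

€7.16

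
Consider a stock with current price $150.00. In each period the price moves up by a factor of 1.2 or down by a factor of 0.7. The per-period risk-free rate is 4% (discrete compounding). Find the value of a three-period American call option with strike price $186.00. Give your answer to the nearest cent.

$20.46

Risk-neutral probability p = (1 + 0.04 − 0.7)/(1.2 − 0.7) = 0.3400/0.5000 = 0.6800
Terminal stock prices: S_uuu = 259.2, S_uud = 151.2, S_udd = 88.2, S_ddd = 51.45
Terminal payoffs (S − K): max(73.2, 0) = 73.2, max(-34.8, 0) = 0, max(-97.8, 0) = 0, max(-134.6, 0) = 0
Node uu (S = 216): continuation = 1/1.04·[0.6800·73.2000 + 0.3200·0.0000] = 47.8615; exercise value = 30.0000 ≤ continuation, so V_uu = 47.8615
Node ud (S = 126): continuation = 1/1.04·[0.6800·0.0000 + 0.3200·0.0000] = 0.0000; exercise value = 0.0000 ≤ continuation, so V_ud = 0.0000
Node dd (S = 73.5): continuation = 1/1.04·[0.6800·0.0000 + 0.3200·0.0000] = 0.0000; exercise value = 0.0000 ≤ continuation, so V_dd = 0.0000
Node u (S = 180): continuation = 1/1.04·[0.6800·47.8615 + 0.3200·0.0000] = 31.2941; exercise value = 0.0000 ≤ continuation, so V_u = 31.2941
Node d (S = 105): continuation = 1/1.04·[0.6800·0.0000 + 0.3200·0.0000] = 0.0000; exercise value = 0.0000 ≤ continuation, so V_d = 0.0000
Node 0 (S = 150): continuation = 1/1.04·[0.6800·31.2941 + 0.3200·0.0000] = 20.4615; exercise value = 0.0000 ≤ continuation, so V_0 = 20.4615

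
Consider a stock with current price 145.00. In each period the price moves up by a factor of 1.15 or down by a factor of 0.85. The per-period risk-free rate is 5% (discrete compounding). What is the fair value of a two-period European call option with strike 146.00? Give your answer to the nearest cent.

18.45

Risk-neutral probability p = (1 + 0.05 − 0.85)/(1.15 − 0.85) = 0.2000/0.3000 = 0.6667
Terminal stock prices: S_uu = 191.8, S_ud = 141.7, S_dd = 104.8
Terminal payoffs (S − K): max(45.76, 0) = 45.76, max(-4.263, 0) = 0, max(-41.24, 0) = 0
Node u (S = 166.8): V_u = 1/1.05·[0.6667·45.7625 + 0.3333·0.0000] = 29.0556
Node d (S = 123.2): V_d = 1/1.05·[0.6667·0.0000 + 0.3333·0.0000] = 0.0000
Node 0 (S = 145): V_0 = 1/1.05·[0.6667·29.0556 + 0.3333·0.0000] = 18.4480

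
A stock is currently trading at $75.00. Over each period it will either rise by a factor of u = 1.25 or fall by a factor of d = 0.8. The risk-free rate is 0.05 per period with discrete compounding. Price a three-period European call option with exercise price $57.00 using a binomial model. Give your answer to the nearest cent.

$27.17

Risk-neutral probability p = (1 + 0.05 − 0.8)/(1.25 − 0.8) = 0.2500/0.4500 = 0.5556
Terminal stock prices: S_uuu = 146.5, S_uud = 93.75, S_udd = 60, S_ddd = 38.4
Terminal payoffs (S − K): max(89.48, 0) = 89.48, max(36.75, 0) = 36.75, max(3, 0) = 3, max(-18.6, 0) = 0
Node uu (S = 117.2): V_uu = 1/1.05·[0.5556·89.4844 + 0.4444·36.7500] = 62.9018
Node ud (S = 75): V_ud = 1/1.05·[0.5556·36.7500 + 0.4444·3.0000] = 20.7143
Node dd (S = 48): V_dd = 1/1.05·[0.5556·3.0000 + 0.4444·0.0000] = 1.5873
Node u (S = 93.75): V_u = 1/1.05·[0.5556·62.9018 + 0.4444·20.7143] = 42.0493
Node d (S = 60): V_d = 1/1.05·[0.5556·20.7143 + 0.4444·1.5873] = 11.6318
Node 0 (S = 75): V_0 = 1/1.05·[0.5556·42.0493 + 0.4444·11.6318] = 27.1718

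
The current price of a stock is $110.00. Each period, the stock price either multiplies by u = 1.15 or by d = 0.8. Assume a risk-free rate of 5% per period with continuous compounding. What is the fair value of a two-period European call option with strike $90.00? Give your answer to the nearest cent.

$29.98

Risk-neutral probability p = (e^0.05 − 0.8)/(1.15 − 0.8) = 0.2513/0.3500 = 0.7179
Terminal stock prices: S_uu = 145.5, S_ud = 101.2, S_dd = 70.4
Terminal payoffs (S − K): max(55.47, 0) = 55.47, max(11.2, 0) = 11.2, max(-19.6, 0) = 0
Node u (S = 126.5): V_u = e^(−0.05)·[0.7179·55.4750 + 0.2821·11.2000] = 40.8894
Node d (S = 88): V_d = e^(−0.05)·[0.7179·11.2000 + 0.2821·0.0000] = 7.6485
Node 0 (S = 110): V_0 = e^(−0.05)·[0.7179·40.8894 + 0.2821·7.6485] = 29.9758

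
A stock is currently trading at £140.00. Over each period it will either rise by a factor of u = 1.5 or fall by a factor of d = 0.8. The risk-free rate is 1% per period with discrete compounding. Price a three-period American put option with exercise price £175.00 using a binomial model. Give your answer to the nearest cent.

Risk-neutral probability p = (1 + 0.01 − 0.8)/(1.5 − 0.8) = 0.2100/0.7000 = 0.3000
Terminal stock prices: S_uuu = 472.5, S_uud = 252, S_udd = 134.4, S_ddd = 71.68
Terminal payoffs (K − S): max(-297.5, 0) = 0, max(-77, 0) = 0, max(40.6, 0) = 40.6, max(103.3, 0) = 103.3
Node uu (S = 315): continuation = 1/1.01·[0.3000·0.0000 + 0.7000·0.0000] = 0.0000; exercise value = 0.0000 ≤ continuation, so V_uu = 0.0000
Node ud (S = 168): continuation = 1/1.01·[0.3000·0.0000 + 0.7000·40.6000] = 28.1386; exercise value = 7.0000 ≤ continuation, so V_ud = 28.1386
Node dd (S = 89.6): continuation = 1/1.01·[0.3000·40.6000 + 0.7000·103.3200] = 83.6673; exercise value = 85.4000 > continuation, so V_dd = 85.4000 (exercise)
Node u (S = 210): continuation = 1/1.01·[0.3000·0.0000 + 0.7000·28.1386] = 19.5020; exercise value = 0.0000 ≤ continuation, so V_u = 19.5020
Node d (S = 112): continuation = 1/1.01·[0.3000·28.1386 + 0.7000·85.4000] = 67.5461; exercise value = 63.0000 ≤ continuation, so V_d = 67.5461
Node 0 (S = 140): continuation = 1/1.01·[0.3000·19.5020 + 0.7000·67.5461] = 52.6068; exercise value = 35.0000 ≤ continuation, so V_0 = 52.6068

£52.61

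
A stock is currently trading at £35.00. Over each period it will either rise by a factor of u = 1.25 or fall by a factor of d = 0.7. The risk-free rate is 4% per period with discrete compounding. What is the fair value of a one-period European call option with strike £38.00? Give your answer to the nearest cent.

£3.42

Risk-neutral probability p = (1 + 0.04 − 0.7)/(1.25 − 0.7) = 0.3400/0.5500 = 0.6182
Terminal stock prices: S_u = 43.75, S_d = 24.5
Terminal payoffs (S − K): max(5.75, 0) = 5.75, max(-13.5, 0) = 0
Node 0 (S = 35): V_0 = 1/1.04·[0.6182·5.7500 + 0.3818·0.0000] = 3.4178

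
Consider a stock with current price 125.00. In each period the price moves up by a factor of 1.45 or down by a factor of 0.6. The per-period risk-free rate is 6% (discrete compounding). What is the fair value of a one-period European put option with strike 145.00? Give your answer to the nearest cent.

Risk-neutral probability p = (1 + 0.06 − 0.6)/(1.45 − 0.6) = 0.4600/0.8500 = 0.5412
Terminal stock prices: S_u = 181.2, S_d = 75
Terminal payoffs (K − S): max(-36.25, 0) = 0, max(70, 0) = 70
Node 0 (S = 125): V_0 = 1/1.06·[0.5412·0.0000 + 0.4588·70.0000] = 30.2997

30.30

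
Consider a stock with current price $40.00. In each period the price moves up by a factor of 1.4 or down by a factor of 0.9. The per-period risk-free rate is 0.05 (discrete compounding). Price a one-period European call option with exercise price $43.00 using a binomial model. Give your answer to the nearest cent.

$3.71

Risk-neutral probability p = (1 + 0.05 − 0.9)/(1.4 − 0.9) = 0.1500/0.5000 = 0.3000
Terminal stock prices: S_u = 56, S_d = 36
Terminal payoffs (S − K): max(13, 0) = 13, max(-7, 0) = 0
Node 0 (S = 40): V_0 = 1/1.05·[0.3000·13.0000 + 0.7000·0.0000] = 3.7143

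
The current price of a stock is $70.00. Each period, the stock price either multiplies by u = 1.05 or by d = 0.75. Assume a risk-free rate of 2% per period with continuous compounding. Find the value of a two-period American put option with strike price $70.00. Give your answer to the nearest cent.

$2.98

Risk-neutral probability p = (e^0.02 − 0.75)/(1.05 − 0.75) = 0.2702/0.3000 = 0.9007
Terminal stock prices: S_uu = 77.17, S_ud = 55.12, S_dd = 39.38
Terminal payoffs (K − S): max(-7.175, 0) = 0, max(14.88, 0) = 14.88, max(30.62, 0) = 30.62
Node u (S = 73.5): continuation = e^(−0.02)·[0.9007·0.0000 + 0.0993·14.8750] = 1.4483; exercise value = 0.0000 ≤ continuation, so V_u = 1.4483
Node d (S = 52.5): continuation = e^(−0.02)·[0.9007·14.8750 + 0.0993·30.6250] = 16.1139; exercise value = 17.5000 > continuation, so V_d = 17.5000 (exercise)
Node 0 (S = 70): continuation = e^(−0.02)·[0.9007·1.4483 + 0.0993·17.5000] = 2.9824; exercise value = 0.0000 ≤ continuation, so V_0 = 2.9824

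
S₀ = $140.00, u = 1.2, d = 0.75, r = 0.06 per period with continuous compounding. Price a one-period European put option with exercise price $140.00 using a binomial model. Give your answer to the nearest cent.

Risk-neutral probability p = (e^0.06 − 0.75)/(1.2 − 0.75) = 0.3118/0.4500 = 0.6930
Terminal stock prices: S_u = 168, S_d = 105
Terminal payoffs (K − S): max(-28, 0) = 0, max(35, 0) = 35
Node 0 (S = 140): V_0 = e^(−0.06)·[0.6930·0.0000 + 0.3070·35.0000] = 10.1202

$10.12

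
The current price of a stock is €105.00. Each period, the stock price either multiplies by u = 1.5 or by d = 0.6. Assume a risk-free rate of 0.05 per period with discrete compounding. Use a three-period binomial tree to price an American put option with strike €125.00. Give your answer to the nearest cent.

Risk-neutral probability p = (1 + 0.05 − 0.6)/(1.5 − 0.6) = 0.4500/0.9000 = 0.5000
Terminal stock prices: S_uuu = 354.4, S_uud = 141.8, S_udd = 56.7, S_ddd = 22.68
Terminal payoffs (K − S): max(-229.4, 0) = 0, max(-16.75, 0) = 0, max(68.3, 0) = 68.3, max(102.3, 0) = 102.3
Node uu (S = 236.2): continuation = 1/1.05·[0.5000·0.0000 + 0.5000·0.0000] = 0.0000; exercise value = 0.0000 ≤ continuation, so V_uu = 0.0000
Node ud (S = 94.5): continuation = 1/1.05·[0.5000·0.0000 + 0.5000·68.3000] = 32.5238; exercise value = 30.5000 ≤ continuation, so V_ud = 32.5238
Node dd (S = 37.8): continuation = 1/1.05·[0.5000·68.3000 + 0.5000·102.3200] = 81.2476; exercise value = 87.2000 > continuation, so V_dd = 87.2000 (exercise)
Node u (S = 157.5): continuation = 1/1.05·[0.5000·0.0000 + 0.5000·32.5238] = 15.4875; exercise value = 0.0000 ≤ continuation, so V_u = 15.4875
Node d (S = 63): continuation = 1/1.05·[0.5000·32.5238 + 0.5000·87.2000] = 57.0113; exercise value = 62.0000 > continuation, so V_d = 62.0000 (exercise)
Node 0 (S = 105): continuation = 1/1.05·[0.5000·15.4875 + 0.5000·62.0000] = 36.8988; exercise value = 20.0000 ≤ continuation, so V_0 = 36.8988

€36.90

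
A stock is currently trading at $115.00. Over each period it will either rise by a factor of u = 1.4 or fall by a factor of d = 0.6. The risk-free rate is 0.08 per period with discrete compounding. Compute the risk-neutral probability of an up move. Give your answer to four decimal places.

p = 0.6000

Risk-neutral probability p = (1 + 0.08 − 0.6)/(1.4 − 0.6) = 0.4800/0.8000 = 0.6000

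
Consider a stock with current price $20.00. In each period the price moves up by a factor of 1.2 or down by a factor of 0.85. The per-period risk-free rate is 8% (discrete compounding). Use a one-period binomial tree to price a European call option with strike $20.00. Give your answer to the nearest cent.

Risk-neutral probability p = (1 + 0.08 − 0.85)/(1.2 − 0.85) = 0.2300/0.3500 = 0.6571
Terminal stock prices: S_u = 24, S_d = 17
Terminal payoffs (S − K): max(4, 0) = 4, max(-3, 0) = 0
Node 0 (S = 20): V_0 = 1/1.08·[0.6571·4.0000 + 0.3429·0.0000] = 2.4339

$2.43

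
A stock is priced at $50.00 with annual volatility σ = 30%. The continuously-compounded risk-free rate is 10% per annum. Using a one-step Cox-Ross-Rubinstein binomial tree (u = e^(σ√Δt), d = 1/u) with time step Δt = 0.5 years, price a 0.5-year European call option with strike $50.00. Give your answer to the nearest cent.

$6.37

CRR parameters: u = e^(σ√Δt) = e^(0.3·√0.5) = 1.2363, d = 1/u = 0.8089
Per-period rate: rΔt = 0.1·0.5 = 0.05, so R = e^0.05 = 1.0513
Risk-neutral probability p = (e^0.05 − 0.8089)/(1.2363 − 0.8089) = 0.2424/0.4275 = 0.5671
Terminal stock prices: S_u = 61.82, S_d = 40.44
Terminal payoffs (S − K): max(11.82, 0) = 11.82, max(-9.557, 0) = 0
Node 0 (S = 50): V_0 = e^(−0.05)·[0.5671·11.8156 + 0.4329·0.0000] = 6.3739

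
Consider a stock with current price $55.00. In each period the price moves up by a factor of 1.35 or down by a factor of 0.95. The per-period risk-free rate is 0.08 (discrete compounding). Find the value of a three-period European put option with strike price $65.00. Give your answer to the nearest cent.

Risk-neutral probability p = (1 + 0.08 − 0.95)/(1.35 − 0.95) = 0.1300/0.4000 = 0.3250
Terminal stock prices: S_uuu = 135.3, S_uud = 95.23, S_udd = 67.01, S_ddd = 47.16
Terminal payoffs (K − S): max(-70.32, 0) = 0, max(-30.23, 0) = 0, max(-2.011, 0) = 0, max(17.84, 0) = 17.84
Node uu (S = 100.2): V_uu = 1/1.08·[0.3250·0.0000 + 0.6750·0.0000] = 0.0000
Node ud (S = 70.54): V_ud = 1/1.08·[0.3250·0.0000 + 0.6750·0.0000] = 0.0000
Node dd (S = 49.64): V_dd = 1/1.08·[0.3250·0.0000 + 0.6750·17.8444] = 11.1527
Node u (S = 74.25): V_u = 1/1.08·[0.3250·0.0000 + 0.6750·0.0000] = 0.0000
Node d (S = 52.25): V_d = 1/1.08·[0.3250·0.0000 + 0.6750·11.1527] = 6.9705
Node 0 (S = 55): V_0 = 1/1.08·[0.3250·0.0000 + 0.6750·6.9705] = 4.3565

$4.36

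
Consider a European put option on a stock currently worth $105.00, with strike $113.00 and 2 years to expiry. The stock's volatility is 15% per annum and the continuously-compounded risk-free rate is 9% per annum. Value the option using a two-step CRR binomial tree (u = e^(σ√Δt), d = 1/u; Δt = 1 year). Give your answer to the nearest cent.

CRR parameters: u = e^(σ√Δt) = e^(0.15·√1) = 1.1618, d = 1/u = 0.8607
Per-period rate: rΔt = 0.09·1 = 0.09, so R = e^0.09 = 1.0942
Risk-neutral probability p = (e^0.09 − 0.8607)/(1.1618 − 0.8607) = 0.2335/0.3011 = 0.7753
Terminal stock prices: S_uu = 141.7, S_ud = 105, S_dd = 77.79
Terminal payoffs (K − S): max(-28.74, 0) = 0, max(8, 0) = 8, max(35.21, 0) = 35.21
Node u (S = 122): V_u = e^(−0.09)·[0.7753·0.0000 + 0.2247·8.0000] = 1.6428
Node d (S = 90.37): V_d = e^(−0.09)·[0.7753·8.0000 + 0.2247·35.2141] = 12.8999
Node 0 (S = 105): V_0 = e^(−0.09)·[0.7753·1.6428 + 0.2247·12.8999] = 3.8131

$3.81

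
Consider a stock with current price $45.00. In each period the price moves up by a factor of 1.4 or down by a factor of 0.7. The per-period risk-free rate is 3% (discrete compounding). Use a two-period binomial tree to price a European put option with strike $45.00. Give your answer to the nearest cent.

Risk-neutral probability p = (1 + 0.03 − 0.7)/(1.4 − 0.7) = 0.3300/0.7000 = 0.4714
Terminal stock prices: S_uu = 88.2, S_ud = 44.1, S_dd = 22.05
Terminal payoffs (K − S): max(-43.2, 0) = 0, max(0.9, 0) = 0.9, max(22.95, 0) = 22.95
Node u (S = 63): V_u = 1/1.03·[0.4714·0.0000 + 0.5286·0.9000] = 0.4619
Node d (S = 31.5): V_d = 1/1.03·[0.4714·0.9000 + 0.5286·22.9500] = 12.1893
Node 0 (S = 45): V_0 = 1/1.03·[0.4714·0.4619 + 0.5286·12.1893] = 6.4667

$6.47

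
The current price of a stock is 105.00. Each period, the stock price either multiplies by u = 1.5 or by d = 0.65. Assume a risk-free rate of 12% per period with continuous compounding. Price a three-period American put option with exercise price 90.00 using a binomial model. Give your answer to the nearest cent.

Risk-neutral probability p = (e^0.12 − 0.65)/(1.5 − 0.65) = 0.4775/0.8500 = 0.5618
Terminal stock prices: S_uuu = 354.4, S_uud = 153.6, S_udd = 66.54, S_ddd = 28.84
Terminal payoffs (K − S): max(-264.4, 0) = 0, max(-63.56, 0) = 0, max(23.46, 0) = 23.46, max(61.16, 0) = 61.16
Node uu (S = 236.2): continuation = e^(−0.12)·[0.5618·0.0000 + 0.4382·0.0000] = 0.0000; exercise value = 0.0000 ≤ continuation, so V_uu = 0.0000
Node ud (S = 102.4): continuation = e^(−0.12)·[0.5618·0.0000 + 0.4382·23.4562] = 9.1170; exercise value = 0.0000 ≤ continuation, so V_ud = 9.1170
Node dd (S = 44.36): continuation = e^(−0.12)·[0.5618·23.4562 + 0.4382·61.1644] = 35.4603; exercise value = 45.6375 > continuation, so V_dd = 45.6375 (exercise)
Node u (S = 157.5): continuation = e^(−0.12)·[0.5618·0.0000 + 0.4382·9.1170] = 3.5436; exercise value = 0.0000 ≤ continuation, so V_u = 3.5436
Node d (S = 68.25): continuation = e^(−0.12)·[0.5618·9.1170 + 0.4382·45.6375] = 22.2810; exercise value = 21.7500 ≤ continuation, so V_d = 22.2810
Node 0 (S = 105): continuation = e^(−0.12)·[0.5618·3.5436 + 0.4382·22.2810] = 10.4258; exercise value = 0.0000 ≤ continuation, so V_0 = 10.4258

10.43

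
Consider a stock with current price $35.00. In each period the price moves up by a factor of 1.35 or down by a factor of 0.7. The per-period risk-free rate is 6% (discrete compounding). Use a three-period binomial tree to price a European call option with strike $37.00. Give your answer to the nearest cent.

$9.64

Risk-neutral probability p = (1 + 0.06 − 0.7)/(1.35 − 0.7) = 0.3600/0.6500 = 0.5538
Terminal stock prices: S_uuu = 86.11, S_uud = 44.65, S_udd = 23.15, S_ddd = 12
Terminal payoffs (S − K): max(49.11, 0) = 49.11, max(7.651, 0) = 7.651, max(-13.85, 0) = 0, max(-25, 0) = 0
Node uu (S = 63.79): V_uu = 1/1.06·[0.5538·49.1131 + 0.4462·7.6513] = 28.8818
Node ud (S = 33.07): V_ud = 1/1.06·[0.5538·7.6513 + 0.4462·0.0000] = 3.9978
Node dd (S = 17.15): V_dd = 1/1.06·[0.5538·0.0000 + 0.4462·0.0000] = 0.0000
Node u (S = 47.25): V_u = 1/1.06·[0.5538·28.8818 + 0.4462·3.9978] = 16.7733
Node d (S = 24.5): V_d = 1/1.06·[0.5538·3.9978 + 0.4462·0.0000] = 2.0888
Node 0 (S = 35): V_0 = 1/1.06·[0.5538·16.7733 + 0.4462·2.0888] = 9.6432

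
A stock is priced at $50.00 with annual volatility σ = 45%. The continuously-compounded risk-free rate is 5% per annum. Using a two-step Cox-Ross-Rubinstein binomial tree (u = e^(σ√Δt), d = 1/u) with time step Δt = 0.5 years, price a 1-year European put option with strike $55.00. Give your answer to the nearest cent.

CRR parameters: u = e^(σ√Δt) = e^(0.45·√0.5) = 1.3746, d = 1/u = 0.7275
Per-period rate: rΔt = 0.05·0.5 = 0.025, so R = e^0.025 = 1.0253
Risk-neutral probability p = (e^0.025 − 0.7275)/(1.3746 − 0.7275) = 0.2979/0.6472 = 0.4602
Terminal stock prices: S_uu = 94.48, S_ud = 50, S_dd = 26.46
Terminal payoffs (K − S): max(-39.48, 0) = 0, max(5, 0) = 5, max(28.54, 0) = 28.54
Node u (S = 68.73): V_u = e^(−0.025)·[0.4602·0.0000 + 0.5398·5.0000] = 2.6322
Node d (S = 36.37): V_d = e^(−0.025)·[0.4602·5.0000 + 0.5398·28.5402] = 17.2691
Node 0 (S = 50): V_0 = e^(−0.025)·[0.4602·2.6322 + 0.5398·17.2691] = 10.2727

$10.27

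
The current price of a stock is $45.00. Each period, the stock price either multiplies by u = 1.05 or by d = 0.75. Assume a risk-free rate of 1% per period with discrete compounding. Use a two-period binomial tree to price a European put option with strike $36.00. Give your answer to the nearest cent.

$0.31

Risk-neutral probability p = (1 + 0.01 − 0.75)/(1.05 − 0.75) = 0.2600/0.3000 = 0.8667
Terminal stock prices: S_uu = 49.61, S_ud = 35.44, S_dd = 25.31
Terminal payoffs (K − S): max(-13.61, 0) = 0, max(0.5625, 0) = 0.5625, max(10.69, 0) = 10.69
Node u (S = 47.25): V_u = 1/1.01·[0.8667·0.0000 + 0.1333·0.5625] = 0.0743
Node d (S = 33.75): V_d = 1/1.01·[0.8667·0.5625 + 0.1333·10.6875] = 1.8936
Node 0 (S = 45): V_0 = 1/1.01·[0.8667·0.0743 + 0.1333·1.8936] = 0.3137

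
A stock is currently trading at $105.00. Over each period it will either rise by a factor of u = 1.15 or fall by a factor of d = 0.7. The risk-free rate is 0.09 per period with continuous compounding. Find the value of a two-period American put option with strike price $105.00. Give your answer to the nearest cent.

$5.43

Risk-neutral probability p = (e^0.09 − 0.7)/(1.15 − 0.7) = 0.3942/0.4500 = 0.8759
Terminal stock prices: S_uu = 138.9, S_ud = 84.52, S_dd = 51.45
Terminal payoffs (K − S): max(-33.86, 0) = 0, max(20.48, 0) = 20.48, max(53.55, 0) = 53.55
Node u (S = 120.7): continuation = e^(−0.09)·[0.8759·0.0000 + 0.1241·20.4750] = 2.3214; exercise value = 0.0000 ≤ continuation, so V_u = 2.3214
Node d (S = 73.5): continuation = e^(−0.09)·[0.8759·20.4750 + 0.1241·53.5500] = 22.4628; exercise value = 31.5000 > continuation, so V_d = 31.5000 (exercise)
Node 0 (S = 105): continuation = e^(−0.09)·[0.8759·2.3214 + 0.1241·31.5000] = 5.4299; exercise value = 0.0000 ≤ continuation, so V_0 = 5.4299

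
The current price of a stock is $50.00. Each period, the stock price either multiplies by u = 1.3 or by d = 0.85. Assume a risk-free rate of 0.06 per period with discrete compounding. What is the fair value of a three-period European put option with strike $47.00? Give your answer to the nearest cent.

Risk-neutral probability p = (1 + 0.06 − 0.85)/(1.3 − 0.85) = 0.2100/0.4500 = 0.4667
Terminal stock prices: S_uuu = 109.9, S_uud = 71.83, S_udd = 46.96, S_ddd = 30.71
Terminal payoffs (K − S): max(-62.85, 0) = 0, max(-24.83, 0) = 0, max(0.0375, 0) = 0.0375, max(16.29, 0) = 16.29
Node uu (S = 84.5): V_uu = 1/1.06·[0.4667·0.0000 + 0.5333·0.0000] = 0.0000
Node ud (S = 55.25): V_ud = 1/1.06·[0.4667·0.0000 + 0.5333·0.0375] = 0.0189
Node dd (S = 36.12): V_dd = 1/1.06·[0.4667·0.0375 + 0.5333·16.2938] = 8.2146
Node u (S = 65): V_u = 1/1.06·[0.4667·0.0000 + 0.5333·0.0189] = 0.0095
Node d (S = 42.5): V_d = 1/1.06·[0.4667·0.0189 + 0.5333·8.2146] = 4.1415
Node 0 (S = 50): V_0 = 1/1.06·[0.4667·0.0095 + 0.5333·4.1415] = 2.0879

$2.09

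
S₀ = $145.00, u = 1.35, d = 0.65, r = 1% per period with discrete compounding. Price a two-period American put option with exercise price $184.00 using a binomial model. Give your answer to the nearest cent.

$57.06

Risk-neutral probability p = (1 + 0.01 − 0.65)/(1.35 − 0.65) = 0.3600/0.7000 = 0.5143
Terminal stock prices: S_uu = 264.3, S_ud = 127.2, S_dd = 61.26
Terminal payoffs (K − S): max(-80.26, 0) = 0, max(56.76, 0) = 56.76, max(122.7, 0) = 122.7
Node u (S = 195.8): continuation = 1/1.01·[0.5143·0.0000 + 0.4857·56.7625] = 27.2974; exercise value = 0.0000 ≤ continuation, so V_u = 27.2974
Node d (S = 94.25): continuation = 1/1.01·[0.5143·56.7625 + 0.4857·122.7375] = 87.9282; exercise value = 89.7500 > continuation, so V_d = 89.7500 (exercise)
Node 0 (S = 145): continuation = 1/1.01·[0.5143·27.2974 + 0.4857·89.7500] = 57.0609; exercise value = 39.0000 ≤ continuation, so V_0 = 57.0609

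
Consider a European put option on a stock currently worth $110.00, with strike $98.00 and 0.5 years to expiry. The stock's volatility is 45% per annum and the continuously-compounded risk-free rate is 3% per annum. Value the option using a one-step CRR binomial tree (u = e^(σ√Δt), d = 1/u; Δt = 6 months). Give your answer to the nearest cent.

$9.84

CRR parameters: u = e^(σ√Δt) = e^(0.45·√0.5) = 1.3746, d = 1/u = 0.7275
Per-period rate: rΔt = 0.03·0.5 = 0.015, so R = e^0.015 = 1.0151
Risk-neutral probability p = (e^0.015 − 0.7275)/(1.3746 − 0.7275) = 0.2877/0.6472 = 0.4445
Terminal stock prices: S_u = 151.2, S_d = 80.02
Terminal payoffs (K − S): max(-53.21, 0) = 0, max(17.98, 0) = 17.98
Node 0 (S = 110): V_0 = e^(−0.015)·[0.4445·0.0000 + 0.5555·17.9795] = 9.8395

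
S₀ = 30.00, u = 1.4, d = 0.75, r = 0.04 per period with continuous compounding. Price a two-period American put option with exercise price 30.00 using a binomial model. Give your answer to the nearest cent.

3.98

Risk-neutral probability p = (e^0.04 − 0.75)/(1.4 − 0.75) = 0.2908/0.6500 = 0.4474
Terminal stock prices: S_uu = 58.8, S_ud = 31.5, S_dd = 16.88
Terminal payoffs (K − S): max(-28.8, 0) = 0, max(-1.5, 0) = 0, max(13.12, 0) = 13.12
Node u (S = 42): continuation = e^(−0.04)·[0.4474·0.0000 + 0.5526·0.0000] = 0.0000; exercise value = 0.0000 ≤ continuation, so V_u = 0.0000
Node d (S = 22.5): continuation = e^(−0.04)·[0.4474·0.0000 + 0.5526·13.1250] = 6.9685; exercise value = 7.5000 > continuation, so V_d = 7.5000 (exercise)
Node 0 (S = 30): continuation = e^(−0.04)·[0.4474·0.0000 + 0.5526·7.5000] = 3.9820; exercise value = 0.0000 ≤ continuation, so V_0 = 3.9820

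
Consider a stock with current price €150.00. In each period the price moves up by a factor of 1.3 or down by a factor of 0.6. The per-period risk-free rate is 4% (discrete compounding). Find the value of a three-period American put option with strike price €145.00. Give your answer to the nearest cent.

Risk-neutral probability p = (1 + 0.04 − 0.6)/(1.3 − 0.6) = 0.4400/0.7000 = 0.6286
Terminal stock prices: S_uuu = 329.6, S_uud = 152.1, S_udd = 70.2, S_ddd = 32.4
Terminal payoffs (K − S): max(-184.6, 0) = 0, max(-7.1, 0) = 0, max(74.8, 0) = 74.8, max(112.6, 0) = 112.6
Node uu (S = 253.5): continuation = 1/1.04·[0.6286·0.0000 + 0.3714·0.0000] = 0.0000; exercise value = 0.0000 ≤ continuation, so V_uu = 0.0000
Node ud (S = 117): continuation = 1/1.04·[0.6286·0.0000 + 0.3714·74.8000] = 26.7143; exercise value = 28.0000 > continuation, so V_ud = 28.0000 (exercise)
Node dd (S = 54): continuation = 1/1.04·[0.6286·74.8000 + 0.3714·112.6000] = 85.4231; exercise value = 91.0000 > continuation, so V_dd = 91.0000 (exercise)
Node u (S = 195): continuation = 1/1.04·[0.6286·0.0000 + 0.3714·28.0000] = 10.0000; exercise value = 0.0000 ≤ continuation, so V_u = 10.0000
Node d (S = 90): continuation = 1/1.04·[0.6286·28.0000 + 0.3714·91.0000] = 49.4231; exercise value = 55.0000 > continuation, so V_d = 55.0000 (exercise)
Node 0 (S = 150): continuation = 1/1.04·[0.6286·10.0000 + 0.3714·55.0000] = 25.6868; exercise value = 0.0000 ≤ continuation, so V_0 = 25.6868

€25.69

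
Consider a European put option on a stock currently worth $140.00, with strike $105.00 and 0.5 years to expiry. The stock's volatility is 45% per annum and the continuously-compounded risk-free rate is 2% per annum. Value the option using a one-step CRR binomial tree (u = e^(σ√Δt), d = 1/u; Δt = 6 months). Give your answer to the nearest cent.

$1.76

CRR parameters: u = e^(σ√Δt) = e^(0.45·√0.5) = 1.3746, d = 1/u = 0.7275
Per-period rate: rΔt = 0.02·0.5 = 0.01, so R = e^0.01 = 1.0101
Risk-neutral probability p = (e^0.01 − 0.7275)/(1.3746 − 0.7275) = 0.2826/0.6472 = 0.4366
Terminal stock prices: S_u = 192.5, S_d = 101.8
Terminal payoffs (K − S): max(-87.45, 0) = 0, max(3.156, 0) = 3.156
Node 0 (S = 140): V_0 = e^(−0.01)·[0.4366·0.0000 + 0.5634·3.1558] = 1.7601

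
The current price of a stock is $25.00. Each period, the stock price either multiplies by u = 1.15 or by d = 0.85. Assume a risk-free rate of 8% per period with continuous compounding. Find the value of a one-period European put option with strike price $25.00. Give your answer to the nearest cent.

$0.77

Risk-neutral probability p = (e^0.08 − 0.85)/(1.15 − 0.85) = 0.2333/0.3000 = 0.7776
Terminal stock prices: S_u = 28.75, S_d = 21.25
Terminal payoffs (K − S): max(-3.75, 0) = 0, max(3.75, 0) = 3.75
Node 0 (S = 25): V_0 = e^(−0.08)·[0.7776·0.0000 + 0.2224·3.7500] = 0.7698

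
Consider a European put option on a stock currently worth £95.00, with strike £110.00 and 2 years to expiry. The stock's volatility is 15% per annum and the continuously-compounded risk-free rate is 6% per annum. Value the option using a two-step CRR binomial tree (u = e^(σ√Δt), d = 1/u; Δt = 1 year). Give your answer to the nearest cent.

£9.78

CRR parameters: u = e^(σ√Δt) = e^(0.15·√1) = 1.1618, d = 1/u = 0.8607
Per-period rate: rΔt = 0.06·1 = 0.06, so R = e^0.06 = 1.0618
Risk-neutral probability p = (e^0.06 − 0.8607)/(1.1618 − 0.8607) = 0.2011/0.3011 = 0.6679
Terminal stock prices: S_uu = 128.2, S_ud = 95, S_dd = 70.38
Terminal payoffs (K − S): max(-18.24, 0) = 0, max(15, 0) = 15, max(39.62, 0) = 39.62
Node u (S = 110.4): V_u = e^(−0.06)·[0.6679·0.0000 + 0.3321·15.0000] = 4.6911
Node d (S = 81.77): V_d = e^(−0.06)·[0.6679·15.0000 + 0.3321·39.6223] = 21.8268
Node 0 (S = 95): V_0 = e^(−0.06)·[0.6679·4.6911 + 0.3321·21.8268] = 9.7769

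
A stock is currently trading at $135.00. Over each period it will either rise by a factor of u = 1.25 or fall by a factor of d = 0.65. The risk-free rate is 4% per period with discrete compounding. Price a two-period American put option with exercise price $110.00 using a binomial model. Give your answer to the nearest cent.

Risk-neutral probability p = (1 + 0.04 − 0.65)/(1.25 − 0.65) = 0.3900/0.6000 = 0.6500
Terminal stock prices: S_uu = 210.9, S_ud = 109.7, S_dd = 57.04
Terminal payoffs (K − S): max(-100.9, 0) = 0, max(0.3125, 0) = 0.3125, max(52.96, 0) = 52.96
Node u (S = 168.8): continuation = 1/1.04·[0.6500·0.0000 + 0.3500·0.3125] = 0.1052; exercise value = 0.0000 ≤ continuation, so V_u = 0.1052
Node d (S = 87.75): continuation = 1/1.04·[0.6500·0.3125 + 0.3500·52.9625] = 18.0192; exercise value = 22.2500 > continuation, so V_d = 22.2500 (exercise)
Node 0 (S = 135): continuation = 1/1.04·[0.6500·0.1052 + 0.3500·22.2500] = 7.5537; exercise value = 0.0000 ≤ continuation, so V_0 = 7.5537

$7.55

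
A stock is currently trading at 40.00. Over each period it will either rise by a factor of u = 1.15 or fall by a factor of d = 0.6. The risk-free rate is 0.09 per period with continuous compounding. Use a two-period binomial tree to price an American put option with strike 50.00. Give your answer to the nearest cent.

10.00

Risk-neutral probability p = (e^0.09 − 0.6)/(1.15 − 0.6) = 0.4942/0.5500 = 0.8985
Terminal stock prices: S_uu = 52.9, S_ud = 27.6, S_dd = 14.4
Terminal payoffs (K − S): max(-2.9, 0) = 0, max(22.4, 0) = 22.4, max(35.6, 0) = 35.6
Node u (S = 46): continuation = e^(−0.09)·[0.8985·0.0000 + 0.1015·22.4000] = 2.0779; exercise value = 4.0000 > continuation, so V_u = 4.0000 (exercise)
Node d (S = 24): continuation = e^(−0.09)·[0.8985·22.4000 + 0.1015·35.6000] = 21.6966; exercise value = 26.0000 > continuation, so V_d = 26.0000 (exercise)
Node 0 (S = 40): continuation = e^(−0.09)·[0.8985·4.0000 + 0.1015·26.0000] = 5.6966; exercise value = 10.0000 > continuation, so V_0 = 10.0000 (exercise)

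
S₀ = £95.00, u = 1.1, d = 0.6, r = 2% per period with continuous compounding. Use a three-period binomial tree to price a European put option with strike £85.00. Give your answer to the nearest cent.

Risk-neutral probability p = (e^0.02 − 0.6)/(1.1 − 0.6) = 0.4202/0.5000 = 0.8404
Terminal stock prices: S_uuu = 126.4, S_uud = 68.97, S_udd = 37.62, S_ddd = 20.52
Terminal payoffs (K − S): max(-41.45, 0) = 0, max(16.03, 0) = 16.03, max(47.38, 0) = 47.38, max(64.48, 0) = 64.48
Node uu (S = 115): V_uu = e^(−0.02)·[0.8404·0.0000 + 0.1596·16.0300] = 2.5077
Node ud (S = 62.7): V_ud = e^(−0.02)·[0.8404·16.0300 + 0.1596·47.3800] = 20.6169
Node dd (S = 34.2): V_dd = e^(−0.02)·[0.8404·47.3800 + 0.1596·64.4800] = 49.1169
Node u (S = 104.5): V_u = e^(−0.02)·[0.8404·2.5077 + 0.1596·20.6169] = 5.2910
Node d (S = 57): V_d = e^(−0.02)·[0.8404·20.6169 + 0.1596·49.1169] = 24.6671
Node 0 (S = 95): V_0 = e^(−0.02)·[0.8404·5.2910 + 0.1596·24.6671] = 8.2174

£8.22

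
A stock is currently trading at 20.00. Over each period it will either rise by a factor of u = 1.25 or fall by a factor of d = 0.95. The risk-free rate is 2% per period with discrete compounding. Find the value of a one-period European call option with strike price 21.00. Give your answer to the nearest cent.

Risk-neutral probability p = (1 + 0.02 − 0.95)/(1.25 − 0.95) = 0.0700/0.3000 = 0.2333
Terminal stock prices: S_u = 25, S_d = 19
Terminal payoffs (S − K): max(4, 0) = 4, max(-2, 0) = 0
Node 0 (S = 20): V_0 = 1/1.02·[0.2333·4.0000 + 0.7667·0.0000] = 0.9150

0.92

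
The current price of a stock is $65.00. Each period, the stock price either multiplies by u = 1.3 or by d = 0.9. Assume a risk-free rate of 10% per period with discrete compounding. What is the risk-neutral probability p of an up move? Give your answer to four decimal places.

p = 0.5000

Risk-neutral probability p = (1 + 0.1 − 0.9)/(1.3 − 0.9) = 0.2000/0.4000 = 0.5000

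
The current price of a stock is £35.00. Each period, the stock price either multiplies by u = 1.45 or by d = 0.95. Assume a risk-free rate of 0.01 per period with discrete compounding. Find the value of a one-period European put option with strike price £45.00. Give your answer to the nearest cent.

£10.24

Risk-neutral probability p = (1 + 0.01 − 0.95)/(1.45 − 0.95) = 0.0600/0.5000 = 0.1200
Terminal stock prices: S_u = 50.75, S_d = 33.25
Terminal payoffs (K − S): max(-5.75, 0) = 0, max(11.75, 0) = 11.75
Node 0 (S = 35): V_0 = 1/1.01·[0.1200·0.0000 + 0.8800·11.7500] = 10.2376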